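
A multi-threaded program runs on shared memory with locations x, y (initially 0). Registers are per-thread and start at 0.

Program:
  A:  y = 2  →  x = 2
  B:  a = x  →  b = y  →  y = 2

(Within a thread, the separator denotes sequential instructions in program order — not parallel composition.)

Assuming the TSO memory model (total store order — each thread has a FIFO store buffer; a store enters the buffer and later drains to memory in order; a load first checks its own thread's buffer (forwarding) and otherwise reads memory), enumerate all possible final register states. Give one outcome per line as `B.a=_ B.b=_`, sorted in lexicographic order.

B.a=0 B.b=0
B.a=0 B.b=2
B.a=2 B.b=2

outcome vector order: (B.a,B.b)
|TSO outcomes| = 3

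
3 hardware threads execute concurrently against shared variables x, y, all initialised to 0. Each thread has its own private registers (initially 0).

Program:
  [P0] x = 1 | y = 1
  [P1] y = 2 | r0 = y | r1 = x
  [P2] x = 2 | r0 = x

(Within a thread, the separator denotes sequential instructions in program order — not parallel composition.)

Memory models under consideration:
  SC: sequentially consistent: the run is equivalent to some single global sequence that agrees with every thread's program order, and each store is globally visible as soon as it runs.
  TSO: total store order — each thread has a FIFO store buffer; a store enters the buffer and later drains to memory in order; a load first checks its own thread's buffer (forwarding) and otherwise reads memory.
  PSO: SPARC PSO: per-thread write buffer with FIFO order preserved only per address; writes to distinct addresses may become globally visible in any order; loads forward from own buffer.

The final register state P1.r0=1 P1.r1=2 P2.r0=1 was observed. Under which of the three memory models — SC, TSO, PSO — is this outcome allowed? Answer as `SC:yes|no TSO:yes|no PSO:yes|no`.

SC:no TSO:no PSO:yes

outcome vector order: (P1.r0,P1.r1,P2.r0)
under SC → (1,1,1) (1,1,2) (1,2,2) (2,0,1) (2,0,2) (2,1,1) (2,1,2) (2,2,1) (2,2,2)
under TSO → (1,1,1) (1,1,2) (1,2,2) (2,0,1) (2,0,2) (2,1,1) (2,1,2) (2,2,1) (2,2,2)
under PSO → (1,0,1) (1,0,2) (1,1,1) (1,1,2) (1,2,1) (1,2,2) (2,0,1) (2,0,2) (2,1,1) (2,1,2) (2,2,1) (2,2,2)
target (1,2,1) ∈ {PSO}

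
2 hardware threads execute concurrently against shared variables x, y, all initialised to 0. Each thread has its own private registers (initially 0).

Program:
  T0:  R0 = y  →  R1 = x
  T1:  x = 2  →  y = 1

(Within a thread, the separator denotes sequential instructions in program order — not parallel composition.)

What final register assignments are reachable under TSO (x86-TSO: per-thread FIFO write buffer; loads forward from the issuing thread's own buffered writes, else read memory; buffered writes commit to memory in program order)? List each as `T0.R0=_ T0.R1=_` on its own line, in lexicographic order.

outcome vector order: (T0.R0,T0.R1)
|TSO outcomes| = 3

T0.R0=0 T0.R1=0
T0.R0=0 T0.R1=2
T0.R0=1 T0.R1=2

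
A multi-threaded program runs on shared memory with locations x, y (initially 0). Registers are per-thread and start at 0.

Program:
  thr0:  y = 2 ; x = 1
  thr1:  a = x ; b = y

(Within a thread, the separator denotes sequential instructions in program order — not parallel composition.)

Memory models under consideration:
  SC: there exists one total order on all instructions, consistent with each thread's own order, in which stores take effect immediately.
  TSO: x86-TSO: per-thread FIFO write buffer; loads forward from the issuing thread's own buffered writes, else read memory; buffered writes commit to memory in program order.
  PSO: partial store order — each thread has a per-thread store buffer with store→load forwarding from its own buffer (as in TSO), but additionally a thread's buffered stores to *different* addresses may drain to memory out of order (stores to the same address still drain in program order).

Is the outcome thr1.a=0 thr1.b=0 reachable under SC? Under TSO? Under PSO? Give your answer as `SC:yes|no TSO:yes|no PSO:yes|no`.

outcome vector order: (thr1.a,thr1.b)
under SC → 00 02 12
under TSO → 00 02 12
under PSO → 00 02 10 12
target 00 ∈ {SC,TSO,PSO}

SC:yes TSO:yes PSO:yes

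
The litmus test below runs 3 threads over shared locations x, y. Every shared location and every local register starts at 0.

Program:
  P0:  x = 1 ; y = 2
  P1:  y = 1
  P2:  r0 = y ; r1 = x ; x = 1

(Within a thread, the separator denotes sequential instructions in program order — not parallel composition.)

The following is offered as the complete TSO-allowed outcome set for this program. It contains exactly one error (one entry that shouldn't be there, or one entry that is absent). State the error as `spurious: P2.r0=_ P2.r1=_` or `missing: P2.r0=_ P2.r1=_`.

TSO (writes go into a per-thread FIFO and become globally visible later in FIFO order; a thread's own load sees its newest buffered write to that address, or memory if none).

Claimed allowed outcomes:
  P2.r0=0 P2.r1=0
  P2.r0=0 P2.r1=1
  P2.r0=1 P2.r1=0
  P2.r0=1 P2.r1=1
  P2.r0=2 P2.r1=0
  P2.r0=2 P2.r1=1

outcome vector order: (P2.r0,P2.r1)
TSO: 5 outcomes — {<0 0>; <0 1>; <1 0>; <1 1>; <2 1>}
claimed∖TSO = {<2 0>}

spurious: P2.r0=2 P2.r1=0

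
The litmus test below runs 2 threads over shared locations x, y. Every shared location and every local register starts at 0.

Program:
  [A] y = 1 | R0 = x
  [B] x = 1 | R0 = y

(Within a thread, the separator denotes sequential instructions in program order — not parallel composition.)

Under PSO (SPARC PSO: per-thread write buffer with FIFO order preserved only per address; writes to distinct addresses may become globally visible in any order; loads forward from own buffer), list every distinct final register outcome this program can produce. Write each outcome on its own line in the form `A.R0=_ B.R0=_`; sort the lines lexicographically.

outcome vector order: (A.R0,B.R0)
|PSO outcomes| = 4

A.R0=0 B.R0=0
A.R0=0 B.R0=1
A.R0=1 B.R0=0
A.R0=1 B.R0=1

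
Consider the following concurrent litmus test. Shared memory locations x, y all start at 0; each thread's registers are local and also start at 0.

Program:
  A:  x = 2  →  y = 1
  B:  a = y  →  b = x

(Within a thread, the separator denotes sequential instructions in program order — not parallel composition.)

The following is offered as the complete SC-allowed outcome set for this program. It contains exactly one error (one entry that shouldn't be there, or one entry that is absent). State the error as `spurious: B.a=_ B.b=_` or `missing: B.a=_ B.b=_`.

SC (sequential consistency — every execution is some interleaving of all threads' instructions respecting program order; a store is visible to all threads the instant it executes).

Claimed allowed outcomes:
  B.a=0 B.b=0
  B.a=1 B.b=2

outcome vector order: (B.a,B.b)
SC (3): <0 0> <0 2> <1 2>
SC∖claimed = {<0 2>}

missing: B.a=0 B.b=2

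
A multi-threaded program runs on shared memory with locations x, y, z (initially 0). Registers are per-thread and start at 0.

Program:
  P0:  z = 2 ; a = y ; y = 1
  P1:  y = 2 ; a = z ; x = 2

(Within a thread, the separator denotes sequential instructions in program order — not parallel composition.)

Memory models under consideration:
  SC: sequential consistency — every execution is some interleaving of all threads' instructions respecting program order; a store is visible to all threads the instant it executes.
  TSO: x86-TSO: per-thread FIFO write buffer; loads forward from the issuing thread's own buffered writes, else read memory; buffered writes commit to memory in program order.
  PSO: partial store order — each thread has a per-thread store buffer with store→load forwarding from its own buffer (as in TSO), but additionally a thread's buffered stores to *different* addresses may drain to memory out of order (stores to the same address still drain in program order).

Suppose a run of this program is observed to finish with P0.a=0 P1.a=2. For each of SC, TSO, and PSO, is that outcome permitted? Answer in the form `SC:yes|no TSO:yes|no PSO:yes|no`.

SC:yes TSO:yes PSO:yes

outcome vector order: (P0.a,P1.a)
SC: 3 outcomes — {0/2 2/0 2/2}
TSO: 4 outcomes — {0/0 0/2 2/0 2/2}
PSO: 4 outcomes — {0/0 0/2 2/0 2/2}
target 0/2 ∈ {SC,TSO,PSO}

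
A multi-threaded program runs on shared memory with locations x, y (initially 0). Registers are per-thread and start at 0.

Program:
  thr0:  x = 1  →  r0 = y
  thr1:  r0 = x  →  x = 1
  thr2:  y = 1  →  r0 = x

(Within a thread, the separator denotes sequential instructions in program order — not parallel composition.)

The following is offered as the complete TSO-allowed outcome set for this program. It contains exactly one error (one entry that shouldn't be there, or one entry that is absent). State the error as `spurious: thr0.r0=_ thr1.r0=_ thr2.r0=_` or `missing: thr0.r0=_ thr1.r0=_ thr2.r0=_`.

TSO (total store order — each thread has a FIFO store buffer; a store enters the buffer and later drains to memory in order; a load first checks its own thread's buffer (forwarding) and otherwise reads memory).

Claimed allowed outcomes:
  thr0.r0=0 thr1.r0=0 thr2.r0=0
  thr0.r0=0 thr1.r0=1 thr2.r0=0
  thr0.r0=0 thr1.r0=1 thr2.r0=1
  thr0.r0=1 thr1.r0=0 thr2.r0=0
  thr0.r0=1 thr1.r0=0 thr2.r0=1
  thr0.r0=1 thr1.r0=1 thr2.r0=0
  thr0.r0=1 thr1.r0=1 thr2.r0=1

missing: thr0.r0=0 thr1.r0=0 thr2.r0=1

outcome vector order: (thr0.r0,thr1.r0,thr2.r0)
under TSO → <0 0 0>, <0 0 1>, <0 1 0>, <0 1 1>, <1 0 0>, <1 0 1>, <1 1 0>, <1 1 1>
TSO∖claimed = {<0 0 1>}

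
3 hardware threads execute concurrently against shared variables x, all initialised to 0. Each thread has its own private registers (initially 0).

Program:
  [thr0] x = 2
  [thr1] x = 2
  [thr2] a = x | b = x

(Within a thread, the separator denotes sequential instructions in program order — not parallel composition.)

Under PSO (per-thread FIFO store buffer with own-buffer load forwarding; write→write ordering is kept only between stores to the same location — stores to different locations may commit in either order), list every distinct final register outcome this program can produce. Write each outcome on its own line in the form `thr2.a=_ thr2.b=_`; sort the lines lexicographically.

outcome vector order: (thr2.a,thr2.b)
|PSO outcomes| = 3

thr2.a=0 thr2.b=0
thr2.a=0 thr2.b=2
thr2.a=2 thr2.b=2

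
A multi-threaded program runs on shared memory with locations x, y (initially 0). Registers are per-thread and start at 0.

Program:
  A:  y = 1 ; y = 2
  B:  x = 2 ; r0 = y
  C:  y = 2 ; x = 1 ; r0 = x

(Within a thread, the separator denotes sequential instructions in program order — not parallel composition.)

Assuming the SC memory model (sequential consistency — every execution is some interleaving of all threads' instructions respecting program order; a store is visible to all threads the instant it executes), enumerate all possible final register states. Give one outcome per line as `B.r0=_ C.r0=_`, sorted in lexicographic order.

B.r0=0 C.r0=1
B.r0=1 C.r0=1
B.r0=1 C.r0=2
B.r0=2 C.r0=1
B.r0=2 C.r0=2

outcome vector order: (B.r0,C.r0)
|SC outcomes| = 5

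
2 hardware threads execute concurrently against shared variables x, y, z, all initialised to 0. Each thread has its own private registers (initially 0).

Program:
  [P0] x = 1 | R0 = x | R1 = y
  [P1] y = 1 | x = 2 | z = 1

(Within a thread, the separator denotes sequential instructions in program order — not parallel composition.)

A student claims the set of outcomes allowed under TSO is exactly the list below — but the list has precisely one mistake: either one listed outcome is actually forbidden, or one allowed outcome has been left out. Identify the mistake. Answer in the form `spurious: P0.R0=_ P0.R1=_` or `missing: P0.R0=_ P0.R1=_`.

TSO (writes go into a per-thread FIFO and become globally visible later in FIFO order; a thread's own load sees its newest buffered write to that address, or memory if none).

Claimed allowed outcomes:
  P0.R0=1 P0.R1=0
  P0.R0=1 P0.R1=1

missing: P0.R0=2 P0.R1=1

outcome vector order: (P0.R0,P0.R1)
under TSO → <1 0> <1 1> <2 1>
TSO∖claimed = {<2 1>}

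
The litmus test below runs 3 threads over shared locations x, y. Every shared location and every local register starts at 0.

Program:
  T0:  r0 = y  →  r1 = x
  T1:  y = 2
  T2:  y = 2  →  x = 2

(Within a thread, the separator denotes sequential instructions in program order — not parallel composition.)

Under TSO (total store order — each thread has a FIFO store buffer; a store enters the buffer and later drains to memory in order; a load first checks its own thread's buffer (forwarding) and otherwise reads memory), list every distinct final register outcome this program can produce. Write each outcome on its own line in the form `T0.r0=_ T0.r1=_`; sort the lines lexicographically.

T0.r0=0 T0.r1=0
T0.r0=0 T0.r1=2
T0.r0=2 T0.r1=0
T0.r0=2 T0.r1=2

outcome vector order: (T0.r0,T0.r1)
|TSO outcomes| = 4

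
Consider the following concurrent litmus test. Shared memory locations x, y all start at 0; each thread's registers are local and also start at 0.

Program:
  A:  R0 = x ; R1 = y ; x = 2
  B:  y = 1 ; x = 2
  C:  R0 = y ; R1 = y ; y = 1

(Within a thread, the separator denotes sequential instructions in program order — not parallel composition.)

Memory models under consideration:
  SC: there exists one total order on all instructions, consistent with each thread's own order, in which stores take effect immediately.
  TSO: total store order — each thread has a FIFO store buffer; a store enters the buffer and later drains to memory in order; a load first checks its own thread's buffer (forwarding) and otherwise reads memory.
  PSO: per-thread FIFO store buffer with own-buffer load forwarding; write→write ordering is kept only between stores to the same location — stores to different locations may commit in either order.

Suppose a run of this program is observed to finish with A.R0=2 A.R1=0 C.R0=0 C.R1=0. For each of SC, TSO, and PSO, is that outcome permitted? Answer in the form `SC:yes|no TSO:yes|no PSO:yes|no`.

SC:no TSO:no PSO:yes

outcome vector order: (A.R0,A.R1,C.R0,C.R1)
[SC] allowed = {<0 0 0 0>, <0 0 0 1>, <0 0 1 1>, <0 1 0 0>, <0 1 0 1>, <0 1 1 1>, <2 1 0 0>, <2 1 0 1>, <2 1 1 1>}
[TSO] allowed = {<0 0 0 0>, <0 0 0 1>, <0 0 1 1>, <0 1 0 0>, <0 1 0 1>, <0 1 1 1>, <2 1 0 0>, <2 1 0 1>, <2 1 1 1>}
[PSO] allowed = {<0 0 0 0>, <0 0 0 1>, <0 0 1 1>, <0 1 0 0>, <0 1 0 1>, <0 1 1 1>, <2 0 0 0>, <2 0 0 1>, <2 0 1 1>, <2 1 0 0>, <2 1 0 1>, <2 1 1 1>}
target <2 0 0 0> ∈ {PSO}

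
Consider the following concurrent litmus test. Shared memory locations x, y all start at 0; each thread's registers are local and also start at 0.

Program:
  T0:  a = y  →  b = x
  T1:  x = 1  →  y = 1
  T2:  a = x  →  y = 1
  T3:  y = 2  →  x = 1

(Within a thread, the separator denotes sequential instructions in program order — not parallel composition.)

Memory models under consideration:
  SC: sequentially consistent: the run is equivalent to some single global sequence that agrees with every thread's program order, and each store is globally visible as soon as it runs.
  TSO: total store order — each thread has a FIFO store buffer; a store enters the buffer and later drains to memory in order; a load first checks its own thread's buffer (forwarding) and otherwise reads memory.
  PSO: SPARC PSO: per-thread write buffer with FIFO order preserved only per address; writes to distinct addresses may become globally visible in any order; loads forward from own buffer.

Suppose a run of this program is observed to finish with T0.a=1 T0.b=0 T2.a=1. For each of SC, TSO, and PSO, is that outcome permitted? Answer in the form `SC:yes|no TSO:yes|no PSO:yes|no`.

outcome vector order: (T0.a,T0.b,T2.a)
[SC] allowed = {(0,0,0); (0,0,1); (0,1,0); (0,1,1); (1,0,0); (1,1,0); (1,1,1); (2,0,0); (2,0,1); (2,1,0); (2,1,1)}
[TSO] allowed = {(0,0,0); (0,0,1); (0,1,0); (0,1,1); (1,0,0); (1,1,0); (1,1,1); (2,0,0); (2,0,1); (2,1,0); (2,1,1)}
[PSO] allowed = {(0,0,0); (0,0,1); (0,1,0); (0,1,1); (1,0,0); (1,0,1); (1,1,0); (1,1,1); (2,0,0); (2,0,1); (2,1,0); (2,1,1)}
target (1,0,1) ∈ {PSO}

SC:no TSO:no PSO:yes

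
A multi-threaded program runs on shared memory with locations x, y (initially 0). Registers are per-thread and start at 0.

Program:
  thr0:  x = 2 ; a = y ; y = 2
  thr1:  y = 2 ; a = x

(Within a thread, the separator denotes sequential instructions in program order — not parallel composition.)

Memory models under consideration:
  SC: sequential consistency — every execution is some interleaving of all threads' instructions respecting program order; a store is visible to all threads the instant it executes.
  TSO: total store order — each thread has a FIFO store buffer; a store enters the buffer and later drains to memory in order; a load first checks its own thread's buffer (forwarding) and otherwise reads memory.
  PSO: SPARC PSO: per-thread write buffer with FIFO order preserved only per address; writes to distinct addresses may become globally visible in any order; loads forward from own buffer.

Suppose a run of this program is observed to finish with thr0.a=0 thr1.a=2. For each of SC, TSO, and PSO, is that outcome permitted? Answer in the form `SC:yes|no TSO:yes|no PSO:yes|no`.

outcome vector order: (thr0.a,thr1.a)
SC (3): (0,2) (2,0) (2,2)
TSO (4): (0,0) (0,2) (2,0) (2,2)
PSO (4): (0,0) (0,2) (2,0) (2,2)
target (0,2) ∈ {SC,TSO,PSO}

SC:yes TSO:yes PSO:yes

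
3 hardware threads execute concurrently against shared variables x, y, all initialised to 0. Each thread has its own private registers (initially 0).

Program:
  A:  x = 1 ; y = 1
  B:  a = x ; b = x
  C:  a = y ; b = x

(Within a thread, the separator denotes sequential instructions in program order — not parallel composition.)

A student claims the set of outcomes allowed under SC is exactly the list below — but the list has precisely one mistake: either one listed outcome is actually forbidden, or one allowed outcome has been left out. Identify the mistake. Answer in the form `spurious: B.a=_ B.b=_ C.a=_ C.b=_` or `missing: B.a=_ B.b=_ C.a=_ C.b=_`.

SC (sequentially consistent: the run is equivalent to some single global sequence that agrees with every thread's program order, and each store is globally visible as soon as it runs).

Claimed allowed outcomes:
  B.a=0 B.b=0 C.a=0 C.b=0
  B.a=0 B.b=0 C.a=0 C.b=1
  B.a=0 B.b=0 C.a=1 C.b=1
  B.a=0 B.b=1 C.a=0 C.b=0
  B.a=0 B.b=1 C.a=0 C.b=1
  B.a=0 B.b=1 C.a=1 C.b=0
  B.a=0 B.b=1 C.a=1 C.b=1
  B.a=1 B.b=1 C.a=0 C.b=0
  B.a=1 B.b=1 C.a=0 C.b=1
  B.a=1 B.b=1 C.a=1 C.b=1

outcome vector order: (B.a,B.b,C.a,C.b)
SC: 9 outcomes — {0/0/0/0; 0/0/0/1; 0/0/1/1; 0/1/0/0; 0/1/0/1; 0/1/1/1; 1/1/0/0; 1/1/0/1; 1/1/1/1}
claimed∖SC = {0/1/1/0}

spurious: B.a=0 B.b=1 C.a=1 C.b=0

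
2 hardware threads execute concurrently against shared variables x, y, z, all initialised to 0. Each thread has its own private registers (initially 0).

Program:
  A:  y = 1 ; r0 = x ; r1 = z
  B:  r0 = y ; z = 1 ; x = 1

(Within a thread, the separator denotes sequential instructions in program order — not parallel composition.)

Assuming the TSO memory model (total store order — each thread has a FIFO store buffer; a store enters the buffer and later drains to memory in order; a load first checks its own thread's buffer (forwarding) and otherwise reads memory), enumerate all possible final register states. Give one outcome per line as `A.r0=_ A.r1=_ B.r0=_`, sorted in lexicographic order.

A.r0=0 A.r1=0 B.r0=0
A.r0=0 A.r1=0 B.r0=1
A.r0=0 A.r1=1 B.r0=0
A.r0=0 A.r1=1 B.r0=1
A.r0=1 A.r1=1 B.r0=0
A.r0=1 A.r1=1 B.r0=1

outcome vector order: (A.r0,A.r1,B.r0)
|TSO outcomes| = 6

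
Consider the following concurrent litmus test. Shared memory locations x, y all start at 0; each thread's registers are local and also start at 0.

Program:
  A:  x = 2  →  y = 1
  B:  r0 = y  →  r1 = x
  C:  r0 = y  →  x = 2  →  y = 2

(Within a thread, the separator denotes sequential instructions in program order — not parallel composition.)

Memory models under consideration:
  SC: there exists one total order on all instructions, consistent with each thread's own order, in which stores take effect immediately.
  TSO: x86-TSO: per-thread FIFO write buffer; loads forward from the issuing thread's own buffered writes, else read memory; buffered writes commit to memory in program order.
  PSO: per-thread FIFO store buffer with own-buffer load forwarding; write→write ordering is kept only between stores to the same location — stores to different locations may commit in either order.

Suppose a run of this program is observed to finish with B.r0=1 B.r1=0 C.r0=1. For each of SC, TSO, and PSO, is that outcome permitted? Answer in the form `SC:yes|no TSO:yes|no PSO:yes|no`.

SC:no TSO:no PSO:yes

outcome vector order: (B.r0,B.r1,C.r0)
[SC] allowed = {(0,0,0); (0,0,1); (0,2,0); (0,2,1); (1,2,0); (1,2,1); (2,2,0); (2,2,1)}
[TSO] allowed = {(0,0,0); (0,0,1); (0,2,0); (0,2,1); (1,2,0); (1,2,1); (2,2,0); (2,2,1)}
[PSO] allowed = {(0,0,0); (0,0,1); (0,2,0); (0,2,1); (1,0,0); (1,0,1); (1,2,0); (1,2,1); (2,0,0); (2,0,1); (2,2,0); (2,2,1)}
target (1,0,1) ∈ {PSO}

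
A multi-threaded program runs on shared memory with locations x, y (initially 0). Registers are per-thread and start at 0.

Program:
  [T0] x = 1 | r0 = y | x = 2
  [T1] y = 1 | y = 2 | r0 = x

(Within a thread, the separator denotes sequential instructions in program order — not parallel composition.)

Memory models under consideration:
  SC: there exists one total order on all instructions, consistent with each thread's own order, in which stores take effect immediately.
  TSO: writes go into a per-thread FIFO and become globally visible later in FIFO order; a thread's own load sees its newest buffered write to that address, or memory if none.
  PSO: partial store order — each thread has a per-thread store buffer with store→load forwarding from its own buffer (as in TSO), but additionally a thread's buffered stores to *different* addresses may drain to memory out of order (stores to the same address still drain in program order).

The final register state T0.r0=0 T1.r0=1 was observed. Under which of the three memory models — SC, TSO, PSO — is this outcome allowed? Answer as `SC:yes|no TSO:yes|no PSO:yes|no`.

SC:yes TSO:yes PSO:yes

outcome vector order: (T0.r0,T1.r0)
SC: 7 outcomes — {(0,1) (0,2) (1,1) (1,2) (2,0) (2,1) (2,2)}
TSO: 9 outcomes — {(0,0) (0,1) (0,2) (1,0) (1,1) (1,2) (2,0) (2,1) (2,2)}
PSO: 9 outcomes — {(0,0) (0,1) (0,2) (1,0) (1,1) (1,2) (2,0) (2,1) (2,2)}
target (0,1) ∈ {SC,TSO,PSO}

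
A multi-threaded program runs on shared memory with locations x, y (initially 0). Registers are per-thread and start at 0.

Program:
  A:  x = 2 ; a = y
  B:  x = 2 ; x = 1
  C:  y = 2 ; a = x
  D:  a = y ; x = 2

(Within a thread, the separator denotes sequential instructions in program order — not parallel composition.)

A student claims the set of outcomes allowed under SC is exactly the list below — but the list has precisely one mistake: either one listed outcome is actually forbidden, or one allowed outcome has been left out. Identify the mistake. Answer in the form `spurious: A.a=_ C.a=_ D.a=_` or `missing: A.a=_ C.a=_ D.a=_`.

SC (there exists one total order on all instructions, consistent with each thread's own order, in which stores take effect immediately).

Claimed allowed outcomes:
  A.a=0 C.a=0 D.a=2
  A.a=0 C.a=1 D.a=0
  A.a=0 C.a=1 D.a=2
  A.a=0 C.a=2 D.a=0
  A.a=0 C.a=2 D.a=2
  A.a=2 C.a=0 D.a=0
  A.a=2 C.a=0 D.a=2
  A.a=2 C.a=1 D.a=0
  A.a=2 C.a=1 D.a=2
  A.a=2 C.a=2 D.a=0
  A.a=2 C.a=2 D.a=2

spurious: A.a=0 C.a=0 D.a=2

outcome vector order: (A.a,C.a,D.a)
[SC] allowed = {0/1/0, 0/1/2, 0/2/0, 0/2/2, 2/0/0, 2/0/2, 2/1/0, 2/1/2, 2/2/0, 2/2/2}
claimed∖SC = {0/0/2}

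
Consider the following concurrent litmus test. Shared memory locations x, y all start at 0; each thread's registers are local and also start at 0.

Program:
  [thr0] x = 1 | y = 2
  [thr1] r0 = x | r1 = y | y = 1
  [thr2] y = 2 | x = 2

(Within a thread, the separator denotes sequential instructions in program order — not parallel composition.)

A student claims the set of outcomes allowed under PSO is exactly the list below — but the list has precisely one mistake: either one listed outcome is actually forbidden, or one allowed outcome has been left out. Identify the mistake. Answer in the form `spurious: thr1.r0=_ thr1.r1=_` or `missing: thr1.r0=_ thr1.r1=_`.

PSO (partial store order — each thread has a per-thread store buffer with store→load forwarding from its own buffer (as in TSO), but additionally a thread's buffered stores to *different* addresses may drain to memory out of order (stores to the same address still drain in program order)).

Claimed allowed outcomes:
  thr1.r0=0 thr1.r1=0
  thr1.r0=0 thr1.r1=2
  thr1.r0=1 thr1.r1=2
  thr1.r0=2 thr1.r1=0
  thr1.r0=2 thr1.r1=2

missing: thr1.r0=1 thr1.r1=0

outcome vector order: (thr1.r0,thr1.r1)
PSO: 6 outcomes — {0/0, 0/2, 1/0, 1/2, 2/0, 2/2}
PSO∖claimed = {1/0}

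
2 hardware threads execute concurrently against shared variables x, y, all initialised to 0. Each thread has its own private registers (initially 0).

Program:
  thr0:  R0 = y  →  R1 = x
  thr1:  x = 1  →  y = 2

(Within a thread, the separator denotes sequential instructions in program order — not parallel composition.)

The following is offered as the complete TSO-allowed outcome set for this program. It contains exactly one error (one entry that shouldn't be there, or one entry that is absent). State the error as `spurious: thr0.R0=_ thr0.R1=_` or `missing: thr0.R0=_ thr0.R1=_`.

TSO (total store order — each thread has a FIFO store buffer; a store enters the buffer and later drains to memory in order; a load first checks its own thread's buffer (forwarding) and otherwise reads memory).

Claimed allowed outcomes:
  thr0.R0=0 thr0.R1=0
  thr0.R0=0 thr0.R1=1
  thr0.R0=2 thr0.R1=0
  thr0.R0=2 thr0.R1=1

outcome vector order: (thr0.R0,thr0.R1)
TSO (3): 0/0; 0/1; 2/1
claimed∖TSO = {2/0}

spurious: thr0.R0=2 thr0.R1=0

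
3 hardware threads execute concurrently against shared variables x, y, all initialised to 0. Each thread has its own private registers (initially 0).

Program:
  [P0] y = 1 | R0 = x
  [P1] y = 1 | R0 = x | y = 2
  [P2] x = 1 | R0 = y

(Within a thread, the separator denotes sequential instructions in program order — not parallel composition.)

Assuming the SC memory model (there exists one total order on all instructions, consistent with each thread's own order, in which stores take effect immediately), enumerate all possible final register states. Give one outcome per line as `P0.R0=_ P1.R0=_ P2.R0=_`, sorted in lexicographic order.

P0.R0=0 P1.R0=0 P2.R0=1
P0.R0=0 P1.R0=0 P2.R0=2
P0.R0=0 P1.R0=1 P2.R0=1
P0.R0=0 P1.R0=1 P2.R0=2
P0.R0=1 P1.R0=0 P2.R0=1
P0.R0=1 P1.R0=0 P2.R0=2
P0.R0=1 P1.R0=1 P2.R0=0
P0.R0=1 P1.R0=1 P2.R0=1
P0.R0=1 P1.R0=1 P2.R0=2

outcome vector order: (P0.R0,P1.R0,P2.R0)
|SC outcomes| = 9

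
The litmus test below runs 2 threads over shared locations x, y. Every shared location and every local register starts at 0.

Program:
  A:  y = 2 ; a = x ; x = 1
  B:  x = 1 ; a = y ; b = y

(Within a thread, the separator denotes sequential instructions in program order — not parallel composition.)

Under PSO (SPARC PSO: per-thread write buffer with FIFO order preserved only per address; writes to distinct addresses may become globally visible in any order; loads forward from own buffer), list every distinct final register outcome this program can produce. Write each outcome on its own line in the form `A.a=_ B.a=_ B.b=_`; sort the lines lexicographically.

outcome vector order: (A.a,B.a,B.b)
|PSO outcomes| = 6

A.a=0 B.a=0 B.b=0
A.a=0 B.a=0 B.b=2
A.a=0 B.a=2 B.b=2
A.a=1 B.a=0 B.b=0
A.a=1 B.a=0 B.b=2
A.a=1 B.a=2 B.b=2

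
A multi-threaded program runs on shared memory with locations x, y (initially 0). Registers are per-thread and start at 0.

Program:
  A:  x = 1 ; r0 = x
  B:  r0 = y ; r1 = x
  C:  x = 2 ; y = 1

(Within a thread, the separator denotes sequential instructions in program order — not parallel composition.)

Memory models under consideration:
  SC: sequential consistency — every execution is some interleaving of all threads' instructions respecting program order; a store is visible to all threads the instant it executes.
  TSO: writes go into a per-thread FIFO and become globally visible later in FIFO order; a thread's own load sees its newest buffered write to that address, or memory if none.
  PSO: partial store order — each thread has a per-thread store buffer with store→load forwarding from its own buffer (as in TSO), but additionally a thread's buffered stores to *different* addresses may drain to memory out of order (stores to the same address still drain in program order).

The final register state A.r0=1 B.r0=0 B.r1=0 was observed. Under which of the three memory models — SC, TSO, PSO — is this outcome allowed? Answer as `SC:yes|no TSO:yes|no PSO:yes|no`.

outcome vector order: (A.r0,B.r0,B.r1)
under SC → 1/0/0; 1/0/1; 1/0/2; 1/1/1; 1/1/2; 2/0/0; 2/0/1; 2/0/2; 2/1/2
under TSO → 1/0/0; 1/0/1; 1/0/2; 1/1/1; 1/1/2; 2/0/0; 2/0/1; 2/0/2; 2/1/2
under PSO → 1/0/0; 1/0/1; 1/0/2; 1/1/0; 1/1/1; 1/1/2; 2/0/0; 2/0/1; 2/0/2; 2/1/0; 2/1/1; 2/1/2
target 1/0/0 ∈ {SC,TSO,PSO}

SC:yes TSO:yes PSO:yes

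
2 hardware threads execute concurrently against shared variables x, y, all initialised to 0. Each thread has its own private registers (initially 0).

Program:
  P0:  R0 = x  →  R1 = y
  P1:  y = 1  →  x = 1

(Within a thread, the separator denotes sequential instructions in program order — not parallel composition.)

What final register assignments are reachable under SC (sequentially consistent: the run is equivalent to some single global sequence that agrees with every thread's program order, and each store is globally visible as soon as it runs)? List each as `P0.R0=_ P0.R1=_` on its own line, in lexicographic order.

P0.R0=0 P0.R1=0
P0.R0=0 P0.R1=1
P0.R0=1 P0.R1=1

outcome vector order: (P0.R0,P0.R1)
|SC outcomes| = 3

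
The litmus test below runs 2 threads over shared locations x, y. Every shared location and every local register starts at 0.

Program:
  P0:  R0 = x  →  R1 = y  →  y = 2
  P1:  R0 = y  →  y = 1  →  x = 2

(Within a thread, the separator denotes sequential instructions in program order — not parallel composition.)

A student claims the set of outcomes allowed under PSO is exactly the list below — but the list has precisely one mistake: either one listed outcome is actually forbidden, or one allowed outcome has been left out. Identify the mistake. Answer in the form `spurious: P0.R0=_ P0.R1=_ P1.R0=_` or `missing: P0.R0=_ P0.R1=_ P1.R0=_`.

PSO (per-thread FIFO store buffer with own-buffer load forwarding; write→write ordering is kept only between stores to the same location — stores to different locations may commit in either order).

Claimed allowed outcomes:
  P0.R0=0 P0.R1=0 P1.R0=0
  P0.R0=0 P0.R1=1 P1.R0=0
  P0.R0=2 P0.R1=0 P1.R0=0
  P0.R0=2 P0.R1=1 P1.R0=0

missing: P0.R0=0 P0.R1=0 P1.R0=2

outcome vector order: (P0.R0,P0.R1,P1.R0)
[PSO] allowed = {0/0/0; 0/0/2; 0/1/0; 2/0/0; 2/1/0}
PSO∖claimed = {0/0/2}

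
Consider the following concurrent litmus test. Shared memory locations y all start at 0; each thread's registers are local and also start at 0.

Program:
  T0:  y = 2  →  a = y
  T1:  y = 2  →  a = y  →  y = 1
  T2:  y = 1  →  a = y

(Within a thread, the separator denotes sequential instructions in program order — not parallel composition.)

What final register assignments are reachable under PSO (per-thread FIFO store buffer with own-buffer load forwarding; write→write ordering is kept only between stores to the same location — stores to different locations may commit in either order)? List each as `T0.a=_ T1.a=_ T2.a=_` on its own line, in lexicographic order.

outcome vector order: (T0.a,T1.a,T2.a)
|PSO outcomes| = 8

T0.a=1 T1.a=1 T2.a=1
T0.a=1 T1.a=1 T2.a=2
T0.a=1 T1.a=2 T2.a=1
T0.a=1 T1.a=2 T2.a=2
T0.a=2 T1.a=1 T2.a=1
T0.a=2 T1.a=1 T2.a=2
T0.a=2 T1.a=2 T2.a=1
T0.a=2 T1.a=2 T2.a=2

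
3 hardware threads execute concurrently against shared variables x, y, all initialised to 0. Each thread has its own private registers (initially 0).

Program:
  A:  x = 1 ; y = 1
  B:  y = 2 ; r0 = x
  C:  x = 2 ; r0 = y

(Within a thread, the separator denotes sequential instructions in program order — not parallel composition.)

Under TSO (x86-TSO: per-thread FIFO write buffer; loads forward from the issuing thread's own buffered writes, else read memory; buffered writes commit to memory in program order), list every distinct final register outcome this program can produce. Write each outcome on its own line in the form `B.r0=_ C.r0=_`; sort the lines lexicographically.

B.r0=0 C.r0=0
B.r0=0 C.r0=1
B.r0=0 C.r0=2
B.r0=1 C.r0=0
B.r0=1 C.r0=1
B.r0=1 C.r0=2
B.r0=2 C.r0=0
B.r0=2 C.r0=1
B.r0=2 C.r0=2

outcome vector order: (B.r0,C.r0)
|TSO outcomes| = 9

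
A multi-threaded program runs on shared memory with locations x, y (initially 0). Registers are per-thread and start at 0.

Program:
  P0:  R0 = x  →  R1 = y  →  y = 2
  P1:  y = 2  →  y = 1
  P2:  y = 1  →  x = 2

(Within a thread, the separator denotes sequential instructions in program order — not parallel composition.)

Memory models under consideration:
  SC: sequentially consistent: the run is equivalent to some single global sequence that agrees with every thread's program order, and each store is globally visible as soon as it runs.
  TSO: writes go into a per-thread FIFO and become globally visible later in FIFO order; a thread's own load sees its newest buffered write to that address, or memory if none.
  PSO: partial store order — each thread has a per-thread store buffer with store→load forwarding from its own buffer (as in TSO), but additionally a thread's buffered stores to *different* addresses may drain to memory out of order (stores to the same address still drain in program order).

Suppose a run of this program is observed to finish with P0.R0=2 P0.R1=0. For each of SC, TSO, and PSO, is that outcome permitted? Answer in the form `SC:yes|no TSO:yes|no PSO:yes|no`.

SC:no TSO:no PSO:yes

outcome vector order: (P0.R0,P0.R1)
SC: 5 outcomes — {<0 0>, <0 1>, <0 2>, <2 1>, <2 2>}
TSO: 5 outcomes — {<0 0>, <0 1>, <0 2>, <2 1>, <2 2>}
PSO: 6 outcomes — {<0 0>, <0 1>, <0 2>, <2 0>, <2 1>, <2 2>}
target <2 0> ∈ {PSO}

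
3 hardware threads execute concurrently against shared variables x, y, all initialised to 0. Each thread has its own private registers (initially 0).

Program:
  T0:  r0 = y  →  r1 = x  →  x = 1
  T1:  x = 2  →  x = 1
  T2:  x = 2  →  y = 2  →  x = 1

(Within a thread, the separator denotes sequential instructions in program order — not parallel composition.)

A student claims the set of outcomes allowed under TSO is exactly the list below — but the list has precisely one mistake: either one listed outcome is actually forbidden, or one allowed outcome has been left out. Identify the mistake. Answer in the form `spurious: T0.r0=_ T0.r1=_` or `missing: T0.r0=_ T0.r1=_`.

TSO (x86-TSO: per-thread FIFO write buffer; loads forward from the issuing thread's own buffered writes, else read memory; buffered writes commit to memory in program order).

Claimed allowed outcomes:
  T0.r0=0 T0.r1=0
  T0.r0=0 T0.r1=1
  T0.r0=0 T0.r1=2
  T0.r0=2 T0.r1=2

outcome vector order: (T0.r0,T0.r1)
under TSO → (0,0), (0,1), (0,2), (2,1), (2,2)
TSO∖claimed = {(2,1)}

missing: T0.r0=2 T0.r1=1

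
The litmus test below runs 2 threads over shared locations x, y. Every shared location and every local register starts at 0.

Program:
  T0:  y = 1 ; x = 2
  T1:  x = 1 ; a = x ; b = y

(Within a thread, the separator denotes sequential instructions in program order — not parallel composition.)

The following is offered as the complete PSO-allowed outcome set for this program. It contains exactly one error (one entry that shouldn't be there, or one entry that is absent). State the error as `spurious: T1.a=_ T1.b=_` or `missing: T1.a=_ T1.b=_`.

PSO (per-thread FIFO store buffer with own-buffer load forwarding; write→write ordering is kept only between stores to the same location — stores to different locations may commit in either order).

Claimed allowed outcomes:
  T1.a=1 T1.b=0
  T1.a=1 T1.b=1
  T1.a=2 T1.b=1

outcome vector order: (T1.a,T1.b)
under PSO → 1/0, 1/1, 2/0, 2/1
PSO∖claimed = {2/0}

missing: T1.a=2 T1.b=0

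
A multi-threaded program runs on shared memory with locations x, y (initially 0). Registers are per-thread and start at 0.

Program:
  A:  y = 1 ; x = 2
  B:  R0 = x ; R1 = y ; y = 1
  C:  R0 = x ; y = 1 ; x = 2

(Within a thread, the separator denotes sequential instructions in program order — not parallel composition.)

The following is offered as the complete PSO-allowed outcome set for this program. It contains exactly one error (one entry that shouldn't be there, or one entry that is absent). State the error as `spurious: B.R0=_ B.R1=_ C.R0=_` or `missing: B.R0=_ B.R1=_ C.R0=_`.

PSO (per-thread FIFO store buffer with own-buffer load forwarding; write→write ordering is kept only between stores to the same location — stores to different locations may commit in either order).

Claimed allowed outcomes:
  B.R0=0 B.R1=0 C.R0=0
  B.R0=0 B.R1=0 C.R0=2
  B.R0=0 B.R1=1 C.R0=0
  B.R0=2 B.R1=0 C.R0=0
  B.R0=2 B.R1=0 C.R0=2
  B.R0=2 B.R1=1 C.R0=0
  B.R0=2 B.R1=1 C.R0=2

outcome vector order: (B.R0,B.R1,C.R0)
under PSO → 0/0/0 0/0/2 0/1/0 0/1/2 2/0/0 2/0/2 2/1/0 2/1/2
PSO∖claimed = {0/1/2}

missing: B.R0=0 B.R1=1 C.R0=2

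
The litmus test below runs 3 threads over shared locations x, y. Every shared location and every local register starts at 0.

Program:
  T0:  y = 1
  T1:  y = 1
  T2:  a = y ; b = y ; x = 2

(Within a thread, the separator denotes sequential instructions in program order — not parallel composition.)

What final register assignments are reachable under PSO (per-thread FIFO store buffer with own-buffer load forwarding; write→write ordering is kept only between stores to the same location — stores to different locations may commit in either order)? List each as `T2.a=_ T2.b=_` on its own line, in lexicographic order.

outcome vector order: (T2.a,T2.b)
|PSO outcomes| = 3

T2.a=0 T2.b=0
T2.a=0 T2.b=1
T2.a=1 T2.b=1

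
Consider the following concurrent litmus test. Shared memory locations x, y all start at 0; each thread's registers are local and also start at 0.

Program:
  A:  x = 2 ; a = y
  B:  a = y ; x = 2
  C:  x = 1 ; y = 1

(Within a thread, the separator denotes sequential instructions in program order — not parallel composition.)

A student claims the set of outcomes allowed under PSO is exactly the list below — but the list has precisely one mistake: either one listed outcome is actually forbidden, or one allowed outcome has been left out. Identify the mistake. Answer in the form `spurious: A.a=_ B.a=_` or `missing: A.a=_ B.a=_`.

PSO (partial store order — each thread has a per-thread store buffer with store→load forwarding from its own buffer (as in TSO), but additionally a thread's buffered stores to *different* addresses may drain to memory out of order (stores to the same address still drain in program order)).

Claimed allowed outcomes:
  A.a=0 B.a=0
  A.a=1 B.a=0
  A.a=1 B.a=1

missing: A.a=0 B.a=1

outcome vector order: (A.a,B.a)
[PSO] allowed = {0/0; 0/1; 1/0; 1/1}
PSO∖claimed = {0/1}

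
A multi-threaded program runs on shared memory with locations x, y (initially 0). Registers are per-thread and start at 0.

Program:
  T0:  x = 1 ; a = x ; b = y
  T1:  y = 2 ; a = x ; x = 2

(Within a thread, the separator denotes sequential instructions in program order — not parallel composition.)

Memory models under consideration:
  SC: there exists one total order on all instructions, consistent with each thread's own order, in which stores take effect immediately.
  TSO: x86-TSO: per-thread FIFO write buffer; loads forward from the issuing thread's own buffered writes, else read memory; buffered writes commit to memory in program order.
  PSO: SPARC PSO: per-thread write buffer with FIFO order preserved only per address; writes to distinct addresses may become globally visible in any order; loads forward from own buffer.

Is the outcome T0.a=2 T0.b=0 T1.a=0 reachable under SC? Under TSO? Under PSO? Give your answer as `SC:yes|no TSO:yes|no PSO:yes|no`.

outcome vector order: (T0.a,T0.b,T1.a)
[SC] allowed = {101; 120; 121; 220; 221}
[TSO] allowed = {100; 101; 120; 121; 220; 221}
[PSO] allowed = {100; 101; 120; 121; 200; 201; 220; 221}
target 200 ∈ {PSO}

SC:no TSO:no PSO:yes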